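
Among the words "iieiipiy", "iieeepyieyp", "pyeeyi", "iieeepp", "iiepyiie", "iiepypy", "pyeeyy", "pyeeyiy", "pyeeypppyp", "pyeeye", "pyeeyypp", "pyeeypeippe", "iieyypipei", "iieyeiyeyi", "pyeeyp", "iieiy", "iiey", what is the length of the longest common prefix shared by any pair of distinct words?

6

The deepest shared node is where two words last agree before diverging.
e.g. "iieeepp" and "iieeepyieyp" share the prefix "iieeep" of length 6; no pair shares a longer one.
Longest shared-prefix length: 6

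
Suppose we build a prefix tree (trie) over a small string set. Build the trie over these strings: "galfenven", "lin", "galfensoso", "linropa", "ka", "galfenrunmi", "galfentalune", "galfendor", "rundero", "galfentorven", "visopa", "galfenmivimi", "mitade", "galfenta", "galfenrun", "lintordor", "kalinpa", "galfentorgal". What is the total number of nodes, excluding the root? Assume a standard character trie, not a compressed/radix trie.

For each word, the new-node count is its length minus the longest prefix already in the trie:
  "galfenven" → 9 new (g, a, l, f, e, n, v, e, n)
  "lin" → 3 new (l, i, n)
  "galfensoso" → prefix "galfen" already present; 4 new (s, o, s, o)
  "linropa" → prefix "lin" already present; 4 new (r, o, p, a)
  "ka" → 2 new (k, a)
  "galfenrunmi" → prefix "galfen" already present; 5 new (r, u, n, m, i)
  "galfentalune" → prefix "galfen" already present; 6 new (t, a, l, u, n, e)
  "galfendor" → prefix "galfen" already present; 3 new (d, o, r)
  "rundero" → 7 new (r, u, n, d, e, r, o)
  "galfentorven" → prefix "galfent" already present; 5 new (o, r, v, e, n)
  "visopa" → 6 new (v, i, s, o, p, a)
  "galfenmivimi" → prefix "galfen" already present; 6 new (m, i, v, i, m, i)
  "mitade" → 6 new (m, i, t, a, d, e)
  "galfenta" → prefix "galfenta" already present; 0 new (none)
  "galfenrun" → prefix "galfenrun" already present; 0 new (none)
  "lintordor" → prefix "lin" already present; 6 new (t, o, r, d, o, r)
  "kalinpa" → prefix "ka" already present; 5 new (l, i, n, p, a)
  "galfentorgal" → prefix "galfentor" already present; 3 new (g, a, l)
Total nodes = 9 + 3 + 4 + 4 + 2 + 5 + 6 + 3 + 7 + 5 + 6 + 6 + 6 + 0 + 0 + 6 + 5 + 3 = 80

80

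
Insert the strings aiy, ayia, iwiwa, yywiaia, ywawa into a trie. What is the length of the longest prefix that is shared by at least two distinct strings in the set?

1

Look for the deepest trie node that still has at least two words in its subtree.
"aiy" and "ayia" agree on "a" (1 characters) before diverging; nothing deeper is shared.
Longest shared-prefix length: 1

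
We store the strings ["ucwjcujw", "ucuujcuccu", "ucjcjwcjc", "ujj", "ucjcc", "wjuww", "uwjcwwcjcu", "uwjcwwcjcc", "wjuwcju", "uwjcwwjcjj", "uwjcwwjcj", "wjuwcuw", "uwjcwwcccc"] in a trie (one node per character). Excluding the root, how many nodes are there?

Trace insertions, counting only characters that open a new branch:
  "ucwjcujw" → 8 new (u, c, w, j, c, u, j, w)
  "ucuujcuccu" → prefix "uc" already present; 8 new (u, u, j, c, u, c, c, u)
  "ucjcjwcjc" → prefix "uc" already present; 7 new (j, c, j, w, c, j, c)
  "ujj" → prefix "u" already present; 2 new (j, j)
  "ucjcc" → prefix "ucjc" already present; 1 new (c)
  "wjuww" → 5 new (w, j, u, w, w)
  "uwjcwwcjcu" → prefix "u" already present; 9 new (w, j, c, w, w, c, j, c, u)
  "uwjcwwcjcc" → prefix "uwjcwwcjc" already present; 1 new (c)
  "wjuwcju" → prefix "wjuw" already present; 3 new (c, j, u)
  "uwjcwwjcjj" → prefix "uwjcww" already present; 4 new (j, c, j, j)
  "uwjcwwjcj" → prefix "uwjcwwjcj" already present; 0 new (none)
  "wjuwcuw" → prefix "wjuwc" already present; 2 new (u, w)
  "uwjcwwcccc" → prefix "uwjcwwc" already present; 3 new (c, c, c)
Total nodes = 8 + 8 + 7 + 2 + 1 + 5 + 9 + 1 + 3 + 4 + 0 + 2 + 3 = 53

53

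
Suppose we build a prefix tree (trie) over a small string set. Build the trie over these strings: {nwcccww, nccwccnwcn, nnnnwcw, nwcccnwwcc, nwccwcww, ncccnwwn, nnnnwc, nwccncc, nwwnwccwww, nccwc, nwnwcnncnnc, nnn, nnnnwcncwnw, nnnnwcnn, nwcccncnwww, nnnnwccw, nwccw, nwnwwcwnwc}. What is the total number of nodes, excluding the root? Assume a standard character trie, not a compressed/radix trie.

75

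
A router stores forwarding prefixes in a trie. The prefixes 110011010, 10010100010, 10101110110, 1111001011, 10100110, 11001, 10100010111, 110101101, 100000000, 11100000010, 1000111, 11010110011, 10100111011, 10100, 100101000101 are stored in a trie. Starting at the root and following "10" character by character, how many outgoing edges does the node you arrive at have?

2

Walk "10" from the root, arriving at one node.
Distinct next characters after "10": 0, 1.
That node has 2 child edges.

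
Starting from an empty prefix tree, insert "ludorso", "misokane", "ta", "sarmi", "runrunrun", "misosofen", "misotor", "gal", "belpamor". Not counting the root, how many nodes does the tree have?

50

For each word, the new-node count is its length minus the longest prefix already in the trie:
  "ludorso" → 7 new (l, u, d, o, r, s, o)
  "misokane" → 8 new (m, i, s, o, k, a, n, e)
  "ta" → 2 new (t, a)
  "sarmi" → 5 new (s, a, r, m, i)
  "runrunrun" → 9 new (r, u, n, r, u, n, r, u, n)
  "misosofen" → prefix "miso" already present; 5 new (s, o, f, e, n)
  "misotor" → prefix "miso" already present; 3 new (t, o, r)
  "gal" → 3 new (g, a, l)
  "belpamor" → 8 new (b, e, l, p, a, m, o, r)
Total nodes = 7 + 8 + 2 + 5 + 9 + 5 + 3 + 3 + 8 = 50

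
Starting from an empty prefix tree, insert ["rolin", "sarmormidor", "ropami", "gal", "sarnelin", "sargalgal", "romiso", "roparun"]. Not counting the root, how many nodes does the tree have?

For each word, the new-node count is its length minus the longest prefix already in the trie:
  "rolin" → 5 new (r, o, l, i, n)
  "sarmormidor" → 11 new (s, a, r, m, o, r, m, i, d, o, r)
  "ropami" → prefix "ro" already present; 4 new (p, a, m, i)
  "gal" → 3 new (g, a, l)
  "sarnelin" → prefix "sar" already present; 5 new (n, e, l, i, n)
  "sargalgal" → prefix "sar" already present; 6 new (g, a, l, g, a, l)
  "romiso" → prefix "ro" already present; 4 new (m, i, s, o)
  "roparun" → prefix "ropa" already present; 3 new (r, u, n)
Total nodes = 5 + 11 + 4 + 3 + 5 + 6 + 4 + 3 = 41

41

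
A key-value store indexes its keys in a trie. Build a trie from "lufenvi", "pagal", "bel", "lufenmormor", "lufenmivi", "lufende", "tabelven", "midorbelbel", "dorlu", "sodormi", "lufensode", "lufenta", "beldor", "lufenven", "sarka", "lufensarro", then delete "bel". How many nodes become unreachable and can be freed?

Walk "bel" from the leaf back toward the root, removing each node that no remaining word uses.
Every node on "bel" is still needed (e.g. by "beldor"), so nothing is freed.
Nodes removed: 0

0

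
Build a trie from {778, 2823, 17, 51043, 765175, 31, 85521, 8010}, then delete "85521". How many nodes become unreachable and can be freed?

4

After clearing the end-marker at "85521", prune upward until reaching a node still needed by another word.
The suffix "5521" (4 nodes) is used only by "85521"; the node for "8" still has the child "0", so pruning stops there.
Nodes removed: 4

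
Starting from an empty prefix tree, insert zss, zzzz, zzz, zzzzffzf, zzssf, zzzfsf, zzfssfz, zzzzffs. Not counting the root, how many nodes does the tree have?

For each word, the new-node count is its length minus the longest prefix already in the trie:
  "zss" → 3 new (z, s, s)
  "zzzz" → prefix "z" already present; 3 new (z, z, z)
  "zzz" → prefix "zzz" already present; 0 new (none)
  "zzzzffzf" → prefix "zzzz" already present; 4 new (f, f, z, f)
  "zzssf" → prefix "zz" already present; 3 new (s, s, f)
  "zzzfsf" → prefix "zzz" already present; 3 new (f, s, f)
  "zzfssfz" → prefix "zz" already present; 5 new (f, s, s, f, z)
  "zzzzffs" → prefix "zzzzff" already present; 1 new (s)
Total nodes = 3 + 3 + 0 + 4 + 3 + 3 + 5 + 1 = 22

22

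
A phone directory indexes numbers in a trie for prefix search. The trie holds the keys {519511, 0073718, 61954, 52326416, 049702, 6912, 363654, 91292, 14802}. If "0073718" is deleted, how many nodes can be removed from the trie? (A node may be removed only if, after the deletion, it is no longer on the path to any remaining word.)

After clearing the end-marker at "0073718", prune upward until reaching a node still needed by another word.
The suffix "073718" (6 nodes) is used only by "0073718"; the node for "0" still has the child "4", so pruning stops there.
Nodes removed: 6

6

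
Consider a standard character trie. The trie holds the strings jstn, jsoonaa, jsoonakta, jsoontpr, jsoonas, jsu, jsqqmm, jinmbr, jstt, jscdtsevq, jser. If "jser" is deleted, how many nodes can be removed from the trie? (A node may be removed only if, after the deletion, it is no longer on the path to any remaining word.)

2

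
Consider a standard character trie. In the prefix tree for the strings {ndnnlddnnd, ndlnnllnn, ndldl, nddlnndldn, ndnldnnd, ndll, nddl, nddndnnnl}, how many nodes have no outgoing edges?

A leaf is a node with no children — equivalently, the end of a word that is not a proper prefix of any other stored word.
Those words: "nddlnndldn", "nddndnnnl", "ndldl", "ndll", "ndlnnllnn", "ndnldnnd", "ndnnlddnnd"
Leaf count: 7

7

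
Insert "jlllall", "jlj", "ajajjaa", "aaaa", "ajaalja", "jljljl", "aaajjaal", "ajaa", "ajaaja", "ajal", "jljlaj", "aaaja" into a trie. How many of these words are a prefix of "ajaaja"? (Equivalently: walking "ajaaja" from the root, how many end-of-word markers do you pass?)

Traverse "ajaaja" character by character; count nodes along the way that are marked as word ends.
Prefixes of the query that are stored words: "ajaa", "ajaaja"
Count: 2

2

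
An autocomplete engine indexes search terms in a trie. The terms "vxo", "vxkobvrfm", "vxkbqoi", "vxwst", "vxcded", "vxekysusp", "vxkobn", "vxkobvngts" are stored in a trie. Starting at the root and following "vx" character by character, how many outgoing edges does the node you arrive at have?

5

The children of the "vx" node are the distinct next characters among strings starting with "vx".
Characters that immediately follow "vx" among the stored strings: {c, e, k, o, w}.
That node has 5 child edges.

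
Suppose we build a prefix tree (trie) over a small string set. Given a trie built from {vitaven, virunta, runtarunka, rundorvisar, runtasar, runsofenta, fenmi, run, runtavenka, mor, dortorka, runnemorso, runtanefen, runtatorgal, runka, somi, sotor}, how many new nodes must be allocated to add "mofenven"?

Walking "mofenven" from the root, the first 2 characters ("mo") follow existing edges; "f" is the first miss.
New nodes needed: |"mofenven"| − 2 = 8 − 2 = 6.

6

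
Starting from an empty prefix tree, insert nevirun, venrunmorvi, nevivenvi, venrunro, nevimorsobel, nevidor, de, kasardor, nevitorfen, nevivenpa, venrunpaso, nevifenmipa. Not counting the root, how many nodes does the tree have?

For each word, the new-node count is its length minus the longest prefix already in the trie:
  "nevirun" → 7 new (n, e, v, i, r, u, n)
  "venrunmorvi" → 11 new (v, e, n, r, u, n, m, o, r, v, i)
  "nevivenvi" → prefix "nevi" already present; 5 new (v, e, n, v, i)
  "venrunro" → prefix "venrun" already present; 2 new (r, o)
  "nevimorsobel" → prefix "nevi" already present; 8 new (m, o, r, s, o, b, e, l)
  "nevidor" → prefix "nevi" already present; 3 new (d, o, r)
  "de" → 2 new (d, e)
  "kasardor" → 8 new (k, a, s, a, r, d, o, r)
  "nevitorfen" → prefix "nevi" already present; 6 new (t, o, r, f, e, n)
  "nevivenpa" → prefix "neviven" already present; 2 new (p, a)
  "venrunpaso" → prefix "venrun" already present; 4 new (p, a, s, o)
  "nevifenmipa" → prefix "nevi" already present; 7 new (f, e, n, m, i, p, a)
Total nodes = 7 + 11 + 5 + 2 + 8 + 3 + 2 + 8 + 6 + 2 + 4 + 7 = 65

65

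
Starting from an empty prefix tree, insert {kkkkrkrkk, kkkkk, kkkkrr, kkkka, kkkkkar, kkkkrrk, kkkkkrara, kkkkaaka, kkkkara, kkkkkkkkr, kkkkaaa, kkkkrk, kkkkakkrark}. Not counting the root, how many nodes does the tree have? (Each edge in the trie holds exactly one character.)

Count nodes per top-level branch (shared prefixes stored once):
  'k'-branch (kkkka, kkkkaaa, kkkkaaka, kkkkakkrark, kkkkara, kkkkk, kkkkkar, kkkkkkkkr, kkkkkrara, kkkkrk, kkkkrkrkk, kkkkrr, kkkkrrk): 35 nodes
Sum: 35

35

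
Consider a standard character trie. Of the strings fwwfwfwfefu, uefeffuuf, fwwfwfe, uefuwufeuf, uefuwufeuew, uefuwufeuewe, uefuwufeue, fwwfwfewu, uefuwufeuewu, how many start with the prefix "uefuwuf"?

5

Traverse to the node for "uefuwuf", then collect every word in that subtree.
Matches: "uefuwufeue", "uefuwufeuew", "uefuwufeuewe", "uefuwufeuewu", "uefuwufeuf"
Count: 5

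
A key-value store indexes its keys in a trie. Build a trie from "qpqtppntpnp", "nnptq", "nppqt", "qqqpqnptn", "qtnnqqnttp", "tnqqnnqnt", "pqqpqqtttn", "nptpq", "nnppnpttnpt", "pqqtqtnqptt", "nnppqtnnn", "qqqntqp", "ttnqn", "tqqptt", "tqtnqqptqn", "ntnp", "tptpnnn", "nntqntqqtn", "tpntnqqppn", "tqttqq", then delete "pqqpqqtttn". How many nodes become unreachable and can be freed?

7

After clearing the end-marker at "pqqpqqtttn", prune upward until reaching a node still needed by another word.
The suffix "pqqtttn" (7 nodes) is used only by "pqqpqqtttn"; the node for "pqq" still has the child "t", so pruning stops there.
Nodes removed: 7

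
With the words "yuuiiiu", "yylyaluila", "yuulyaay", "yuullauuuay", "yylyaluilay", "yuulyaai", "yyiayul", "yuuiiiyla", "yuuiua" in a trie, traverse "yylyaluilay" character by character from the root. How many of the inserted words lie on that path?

2

Traverse "yylyaluilay" character by character; count nodes along the way that are marked as word ends.
Prefixes of the query that are stored words: "yylyaluila", "yylyaluilay"
Count: 2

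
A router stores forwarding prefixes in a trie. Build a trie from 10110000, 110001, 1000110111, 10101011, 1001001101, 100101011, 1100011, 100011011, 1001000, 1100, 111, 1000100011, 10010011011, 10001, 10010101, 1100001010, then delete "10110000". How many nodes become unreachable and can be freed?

After clearing the end-marker at "10110000", prune upward until reaching a node still needed by another word.
The suffix "10000" (5 nodes) is used only by "10110000"; the node for "101" still has the child "0", so pruning stops there.
Nodes removed: 5

5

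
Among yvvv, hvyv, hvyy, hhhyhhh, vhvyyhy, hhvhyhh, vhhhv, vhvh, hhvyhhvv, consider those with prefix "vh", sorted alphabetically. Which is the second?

Words with prefix "vh", in lexicographic order: "vhhhv", "vhvh", "vhvyyhy"
The 2nd is vhvh.

vhvh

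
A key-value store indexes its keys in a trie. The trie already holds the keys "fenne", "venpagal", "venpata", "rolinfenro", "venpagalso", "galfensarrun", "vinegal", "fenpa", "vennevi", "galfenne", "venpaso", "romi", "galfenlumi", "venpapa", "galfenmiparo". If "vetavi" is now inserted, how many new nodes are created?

Walking "vetavi" from the root, the first 2 characters ("ve") follow existing edges; "t" is the first miss.
Each of the 4 remaining characters creates one node.

4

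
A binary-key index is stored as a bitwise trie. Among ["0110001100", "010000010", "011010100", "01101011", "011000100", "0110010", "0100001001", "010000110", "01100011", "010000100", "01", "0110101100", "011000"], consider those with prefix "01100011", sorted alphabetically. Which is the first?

Filter for "01100011…" and sort: "01100011", "0110001100"
The 1st is 01100011.

01100011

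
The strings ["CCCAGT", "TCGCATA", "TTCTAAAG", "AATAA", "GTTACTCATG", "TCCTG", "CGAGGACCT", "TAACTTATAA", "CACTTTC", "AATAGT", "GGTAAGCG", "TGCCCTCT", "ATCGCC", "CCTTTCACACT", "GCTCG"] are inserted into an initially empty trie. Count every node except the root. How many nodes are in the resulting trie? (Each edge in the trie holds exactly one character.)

95

Trace insertions, counting only characters that open a new branch:
  "CCCAGT" → 6 new (C, C, C, A, G, T)
  "TCGCATA" → 7 new (T, C, G, C, A, T, A)
  "TTCTAAAG" → prefix "T" already present; 7 new (T, C, T, A, A, A, G)
  "AATAA" → 5 new (A, A, T, A, A)
  "GTTACTCATG" → 10 new (G, T, T, A, C, T, C, A, T, G)
  "TCCTG" → prefix "TC" already present; 3 new (C, T, G)
  "CGAGGACCT" → prefix "C" already present; 8 new (G, A, G, G, A, C, C, T)
  "TAACTTATAA" → prefix "T" already present; 9 new (A, A, C, T, T, A, T, A, A)
  "CACTTTC" → prefix "C" already present; 6 new (A, C, T, T, T, C)
  "AATAGT" → prefix "AATA" already present; 2 new (G, T)
  "GGTAAGCG" → prefix "G" already present; 7 new (G, T, A, A, G, C, G)
  "TGCCCTCT" → prefix "T" already present; 7 new (G, C, C, C, T, C, T)
  "ATCGCC" → prefix "A" already present; 5 new (T, C, G, C, C)
  "CCTTTCACACT" → prefix "CC" already present; 9 new (T, T, T, C, A, C, A, C, T)
  "GCTCG" → prefix "G" already present; 4 new (C, T, C, G)
Total nodes = 6 + 7 + 7 + 5 + 10 + 3 + 8 + 9 + 6 + 2 + 7 + 7 + 5 + 9 + 4 = 95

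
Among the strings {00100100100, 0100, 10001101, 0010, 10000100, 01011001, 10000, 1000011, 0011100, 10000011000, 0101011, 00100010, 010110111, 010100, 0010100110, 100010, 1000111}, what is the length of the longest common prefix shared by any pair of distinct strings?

Look for the deepest trie node that still has at least two words in its subtree.
"01011001" and "010110111" agree on "010110" (6 characters) before diverging; nothing deeper is shared.
Longest shared-prefix length: 6

6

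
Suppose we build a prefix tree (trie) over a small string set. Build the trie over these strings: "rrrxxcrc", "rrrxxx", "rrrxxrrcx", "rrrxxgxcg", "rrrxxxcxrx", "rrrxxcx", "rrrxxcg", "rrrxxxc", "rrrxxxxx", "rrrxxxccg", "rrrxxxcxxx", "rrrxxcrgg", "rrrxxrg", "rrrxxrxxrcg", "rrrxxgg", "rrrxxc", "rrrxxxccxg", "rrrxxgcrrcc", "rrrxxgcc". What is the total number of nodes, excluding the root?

46

Insert word by word; a character creates a node only if that edge doesn't already exist:
  "rrrxxcrc" → 8 new (r, r, r, x, x, c, r, c)
  "rrrxxx" → prefix "rrrxx" already present; 1 new (x)
  "rrrxxrrcx" → prefix "rrrxx" already present; 4 new (r, r, c, x)
  "rrrxxgxcg" → prefix "rrrxx" already present; 4 new (g, x, c, g)
  "rrrxxxcxrx" → prefix "rrrxxx" already present; 4 new (c, x, r, x)
  "rrrxxcx" → prefix "rrrxxc" already present; 1 new (x)
  "rrrxxcg" → prefix "rrrxxc" already present; 1 new (g)
  "rrrxxxc" → prefix "rrrxxxc" already present; 0 new (none)
  "rrrxxxxx" → prefix "rrrxxx" already present; 2 new (x, x)
  "rrrxxxccg" → prefix "rrrxxxc" already present; 2 new (c, g)
  "rrrxxxcxxx" → prefix "rrrxxxcx" already present; 2 new (x, x)
  "rrrxxcrgg" → prefix "rrrxxcr" already present; 2 new (g, g)
  "rrrxxrg" → prefix "rrrxxr" already present; 1 new (g)
  "rrrxxrxxrcg" → prefix "rrrxxr" already present; 5 new (x, x, r, c, g)
  "rrrxxgg" → prefix "rrrxxg" already present; 1 new (g)
  "rrrxxc" → prefix "rrrxxc" already present; 0 new (none)
  "rrrxxxccxg" → prefix "rrrxxxcc" already present; 2 new (x, g)
  "rrrxxgcrrcc" → prefix "rrrxxg" already present; 5 new (c, r, r, c, c)
  "rrrxxgcc" → prefix "rrrxxgc" already present; 1 new (c)
Total nodes = 8 + 1 + 4 + 4 + 4 + 1 + 1 + 0 + 2 + 2 + 2 + 2 + 1 + 5 + 1 + 0 + 2 + 5 + 1 = 46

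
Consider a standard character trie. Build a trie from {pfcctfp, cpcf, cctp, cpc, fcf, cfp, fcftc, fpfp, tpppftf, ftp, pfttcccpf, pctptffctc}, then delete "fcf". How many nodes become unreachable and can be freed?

0

After clearing the end-marker at "fcf", prune upward until reaching a node still needed by another word.
Every node on "fcf" is still needed (e.g. by "fcftc"), so nothing is freed.
Nodes removed: 0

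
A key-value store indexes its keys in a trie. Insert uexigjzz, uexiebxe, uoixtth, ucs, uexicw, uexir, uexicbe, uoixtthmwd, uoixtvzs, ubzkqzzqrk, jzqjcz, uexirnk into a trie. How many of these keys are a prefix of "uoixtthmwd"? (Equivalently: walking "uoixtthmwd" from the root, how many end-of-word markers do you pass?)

2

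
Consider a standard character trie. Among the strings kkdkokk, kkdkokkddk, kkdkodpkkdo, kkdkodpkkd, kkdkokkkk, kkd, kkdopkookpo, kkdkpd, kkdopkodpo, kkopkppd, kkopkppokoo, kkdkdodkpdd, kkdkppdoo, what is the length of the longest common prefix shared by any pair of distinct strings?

10

Look for the deepest trie node that still has at least two words in its subtree.
"kkdkodpkkd" and "kkdkodpkkdo" agree on "kkdkodpkkd" (10 characters) before diverging; nothing deeper is shared.
Longest shared-prefix length: 10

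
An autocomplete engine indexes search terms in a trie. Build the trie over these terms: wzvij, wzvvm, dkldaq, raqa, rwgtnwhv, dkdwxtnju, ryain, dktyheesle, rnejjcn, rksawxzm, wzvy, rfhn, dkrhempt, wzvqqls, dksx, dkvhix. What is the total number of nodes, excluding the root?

Trace insertions, counting only characters that open a new branch:
  "wzvij" → 5 new (w, z, v, i, j)
  "wzvvm" → prefix "wzv" already present; 2 new (v, m)
  "dkldaq" → 6 new (d, k, l, d, a, q)
  "raqa" → 4 new (r, a, q, a)
  "rwgtnwhv" → prefix "r" already present; 7 new (w, g, t, n, w, h, v)
  "dkdwxtnju" → prefix "dk" already present; 7 new (d, w, x, t, n, j, u)
  "ryain" → prefix "r" already present; 4 new (y, a, i, n)
  "dktyheesle" → prefix "dk" already present; 8 new (t, y, h, e, e, s, l, e)
  "rnejjcn" → prefix "r" already present; 6 new (n, e, j, j, c, n)
  "rksawxzm" → prefix "r" already present; 7 new (k, s, a, w, x, z, m)
  "wzvy" → prefix "wzv" already present; 1 new (y)
  "rfhn" → prefix "r" already present; 3 new (f, h, n)
  "dkrhempt" → prefix "dk" already present; 6 new (r, h, e, m, p, t)
  "wzvqqls" → prefix "wzv" already present; 4 new (q, q, l, s)
  "dksx" → prefix "dk" already present; 2 new (s, x)
  "dkvhix" → prefix "dk" already present; 4 new (v, h, i, x)
Total nodes = 5 + 2 + 6 + 4 + 7 + 7 + 4 + 8 + 6 + 7 + 1 + 3 + 6 + 4 + 2 + 4 = 76

76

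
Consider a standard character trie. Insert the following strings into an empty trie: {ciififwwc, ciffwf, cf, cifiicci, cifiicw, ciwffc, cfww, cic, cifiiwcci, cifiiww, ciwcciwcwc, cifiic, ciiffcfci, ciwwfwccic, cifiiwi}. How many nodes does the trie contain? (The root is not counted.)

52

Trace insertions, counting only characters that open a new branch:
  "ciififwwc" → 9 new (c, i, i, f, i, f, w, w, c)
  "ciffwf" → prefix "ci" already present; 4 new (f, f, w, f)
  "cf" → prefix "c" already present; 1 new (f)
  "cifiicci" → prefix "cif" already present; 5 new (i, i, c, c, i)
  "cifiicw" → prefix "cifiic" already present; 1 new (w)
  "ciwffc" → prefix "ci" already present; 4 new (w, f, f, c)
  "cfww" → prefix "cf" already present; 2 new (w, w)
  "cic" → prefix "ci" already present; 1 new (c)
  "cifiiwcci" → prefix "cifii" already present; 4 new (w, c, c, i)
  "cifiiww" → prefix "cifiiw" already present; 1 new (w)
  "ciwcciwcwc" → prefix "ciw" already present; 7 new (c, c, i, w, c, w, c)
  "cifiic" → prefix "cifiic" already present; 0 new (none)
  "ciiffcfci" → prefix "ciif" already present; 5 new (f, c, f, c, i)
  "ciwwfwccic" → prefix "ciw" already present; 7 new (w, f, w, c, c, i, c)
  "cifiiwi" → prefix "cifiiw" already present; 1 new (i)
Total nodes = 9 + 4 + 1 + 5 + 1 + 4 + 2 + 1 + 4 + 1 + 7 + 0 + 5 + 7 + 1 = 52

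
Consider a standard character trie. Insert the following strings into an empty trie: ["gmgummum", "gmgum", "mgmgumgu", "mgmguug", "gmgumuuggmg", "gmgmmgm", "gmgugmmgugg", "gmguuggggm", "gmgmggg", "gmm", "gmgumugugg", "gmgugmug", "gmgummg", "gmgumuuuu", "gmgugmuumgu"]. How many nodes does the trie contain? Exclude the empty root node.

Count nodes per top-level branch (shared prefixes stored once):
  'g'-branch (gmgmggg, gmgmmgm, gmgugmmgugg, gmgugmug, gmgugmuumgu, gmgum, gmgummg, gmgummum, gmgumugugg, gmgumuuggmg, gmgumuuuu, gmguuggggm, gmm): 48 nodes
  'm'-branch (mgmgumgu, mgmguug): 10 nodes
Sum: 58

58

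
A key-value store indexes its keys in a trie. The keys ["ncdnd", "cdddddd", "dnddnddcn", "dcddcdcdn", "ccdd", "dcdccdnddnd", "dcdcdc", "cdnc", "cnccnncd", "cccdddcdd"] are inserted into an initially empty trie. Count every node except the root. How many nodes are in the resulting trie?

Insert word by word; a character creates a node only if that edge doesn't already exist:
  "ncdnd" → 5 new (n, c, d, n, d)
  "cdddddd" → 7 new (c, d, d, d, d, d, d)
  "dnddnddcn" → 9 new (d, n, d, d, n, d, d, c, n)
  "dcddcdcdn" → prefix "d" already present; 8 new (c, d, d, c, d, c, d, n)
  "ccdd" → prefix "c" already present; 3 new (c, d, d)
  "dcdccdnddnd" → prefix "dcd" already present; 8 new (c, c, d, n, d, d, n, d)
  "dcdcdc" → prefix "dcdc" already present; 2 new (d, c)
  "cdnc" → prefix "cd" already present; 2 new (n, c)
  "cnccnncd" → prefix "c" already present; 7 new (n, c, c, n, n, c, d)
  "cccdddcdd" → prefix "cc" already present; 7 new (c, d, d, d, c, d, d)
Total nodes = 5 + 7 + 9 + 8 + 3 + 8 + 2 + 2 + 7 + 7 = 58

58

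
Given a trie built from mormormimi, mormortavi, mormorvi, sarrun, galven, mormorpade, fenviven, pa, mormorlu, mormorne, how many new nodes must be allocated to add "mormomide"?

4

Walking "mormomide" from the root, the first 5 characters ("mormo") follow existing edges; "m" is the first miss.
Each of the 4 remaining characters creates one node.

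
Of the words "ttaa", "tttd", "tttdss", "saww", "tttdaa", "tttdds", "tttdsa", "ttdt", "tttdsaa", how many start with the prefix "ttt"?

Traverse to the node for "ttt", then collect every word in that subtree.
Words under "ttt": tttd, tttdaa, tttdds, tttdsa, tttdsaa, tttdss
Count: 6

6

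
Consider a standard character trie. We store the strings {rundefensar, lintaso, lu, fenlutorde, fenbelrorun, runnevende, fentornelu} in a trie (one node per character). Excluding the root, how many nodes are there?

51

Trace insertions, counting only characters that open a new branch:
  "rundefensar" → 11 new (r, u, n, d, e, f, e, n, s, a, r)
  "lintaso" → 7 new (l, i, n, t, a, s, o)
  "lu" → prefix "l" already present; 1 new (u)
  "fenlutorde" → 10 new (f, e, n, l, u, t, o, r, d, e)
  "fenbelrorun" → prefix "fen" already present; 8 new (b, e, l, r, o, r, u, n)
  "runnevende" → prefix "run" already present; 7 new (n, e, v, e, n, d, e)
  "fentornelu" → prefix "fen" already present; 7 new (t, o, r, n, e, l, u)
Total nodes = 11 + 7 + 1 + 10 + 8 + 7 + 7 = 51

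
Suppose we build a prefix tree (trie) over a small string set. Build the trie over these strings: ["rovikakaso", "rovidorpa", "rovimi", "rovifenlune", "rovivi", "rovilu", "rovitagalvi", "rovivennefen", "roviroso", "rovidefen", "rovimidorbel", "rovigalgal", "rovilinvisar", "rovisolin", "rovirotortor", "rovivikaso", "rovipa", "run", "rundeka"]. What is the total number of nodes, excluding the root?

92

Insert word by word; a character creates a node only if that edge doesn't already exist:
  "rovikakaso" → 10 new (r, o, v, i, k, a, k, a, s, o)
  "rovidorpa" → prefix "rovi" already present; 5 new (d, o, r, p, a)
  "rovimi" → prefix "rovi" already present; 2 new (m, i)
  "rovifenlune" → prefix "rovi" already present; 7 new (f, e, n, l, u, n, e)
  "rovivi" → prefix "rovi" already present; 2 new (v, i)
  "rovilu" → prefix "rovi" already present; 2 new (l, u)
  "rovitagalvi" → prefix "rovi" already present; 7 new (t, a, g, a, l, v, i)
  "rovivennefen" → prefix "roviv" already present; 7 new (e, n, n, e, f, e, n)
  "roviroso" → prefix "rovi" already present; 4 new (r, o, s, o)
  "rovidefen" → prefix "rovid" already present; 4 new (e, f, e, n)
  "rovimidorbel" → prefix "rovimi" already present; 6 new (d, o, r, b, e, l)
  "rovigalgal" → prefix "rovi" already present; 6 new (g, a, l, g, a, l)
  "rovilinvisar" → prefix "rovil" already present; 7 new (i, n, v, i, s, a, r)
  "rovisolin" → prefix "rovi" already present; 5 new (s, o, l, i, n)
  "rovirotortor" → prefix "roviro" already present; 6 new (t, o, r, t, o, r)
  "rovivikaso" → prefix "rovivi" already present; 4 new (k, a, s, o)
  "rovipa" → prefix "rovi" already present; 2 new (p, a)
  "run" → prefix "r" already present; 2 new (u, n)
  "rundeka" → prefix "run" already present; 4 new (d, e, k, a)
Total nodes = 10 + 5 + 2 + 7 + 2 + 2 + 7 + 7 + 4 + 4 + 6 + 6 + 7 + 5 + 6 + 4 + 2 + 2 + 4 = 92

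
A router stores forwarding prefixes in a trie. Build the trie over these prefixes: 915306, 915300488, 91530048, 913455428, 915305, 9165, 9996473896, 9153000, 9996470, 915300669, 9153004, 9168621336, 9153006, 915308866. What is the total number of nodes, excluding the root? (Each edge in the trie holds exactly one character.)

Trace insertions, counting only characters that open a new branch:
  "915306" → 6 new (9, 1, 5, 3, 0, 6)
  "915300488" → prefix "91530" already present; 4 new (0, 4, 8, 8)
  "91530048" → prefix "91530048" already present; 0 new (none)
  "913455428" → prefix "91" already present; 7 new (3, 4, 5, 5, 4, 2, 8)
  "915305" → prefix "91530" already present; 1 new (5)
  "9165" → prefix "91" already present; 2 new (6, 5)
  "9996473896" → prefix "9" already present; 9 new (9, 9, 6, 4, 7, 3, 8, 9, 6)
  "9153000" → prefix "915300" already present; 1 new (0)
  "9996470" → prefix "999647" already present; 1 new (0)
  "915300669" → prefix "915300" already present; 3 new (6, 6, 9)
  "9153004" → prefix "9153004" already present; 0 new (none)
  "9168621336" → prefix "916" already present; 7 new (8, 6, 2, 1, 3, 3, 6)
  "9153006" → prefix "9153006" already present; 0 new (none)
  "915308866" → prefix "91530" already present; 4 new (8, 8, 6, 6)
Total nodes = 6 + 4 + 0 + 7 + 1 + 2 + 9 + 1 + 1 + 3 + 0 + 7 + 0 + 4 = 45

45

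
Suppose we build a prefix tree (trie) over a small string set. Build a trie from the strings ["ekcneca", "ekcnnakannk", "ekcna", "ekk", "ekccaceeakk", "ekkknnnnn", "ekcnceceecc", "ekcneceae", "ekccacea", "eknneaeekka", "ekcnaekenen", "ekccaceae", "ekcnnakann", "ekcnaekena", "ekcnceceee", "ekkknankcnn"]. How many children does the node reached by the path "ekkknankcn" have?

1

Follow the path "ekkknankcn" to its node, then look at its outgoing edges.
Distinct next characters after "ekkknankcn": n.
That node has 1 child edge.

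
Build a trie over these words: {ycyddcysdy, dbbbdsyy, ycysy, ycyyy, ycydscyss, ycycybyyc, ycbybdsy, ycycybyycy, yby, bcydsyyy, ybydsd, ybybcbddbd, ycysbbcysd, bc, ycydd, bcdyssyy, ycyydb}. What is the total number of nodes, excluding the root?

Trace insertions, counting only characters that open a new branch:
  "ycyddcysdy" → 10 new (y, c, y, d, d, c, y, s, d, y)
  "dbbbdsyy" → 8 new (d, b, b, b, d, s, y, y)
  "ycysy" → prefix "ycy" already present; 2 new (s, y)
  "ycyyy" → prefix "ycy" already present; 2 new (y, y)
  "ycydscyss" → prefix "ycyd" already present; 5 new (s, c, y, s, s)
  "ycycybyyc" → prefix "ycy" already present; 6 new (c, y, b, y, y, c)
  "ycbybdsy" → prefix "yc" already present; 6 new (b, y, b, d, s, y)
  "ycycybyycy" → prefix "ycycybyyc" already present; 1 new (y)
  "yby" → prefix "y" already present; 2 new (b, y)
  "bcydsyyy" → 8 new (b, c, y, d, s, y, y, y)
  "ybydsd" → prefix "yby" already present; 3 new (d, s, d)
  "ybybcbddbd" → prefix "yby" already present; 7 new (b, c, b, d, d, b, d)
  "ycysbbcysd" → prefix "ycys" already present; 6 new (b, b, c, y, s, d)
  "bc" → prefix "bc" already present; 0 new (none)
  "ycydd" → prefix "ycydd" already present; 0 new (none)
  "bcdyssyy" → prefix "bc" already present; 6 new (d, y, s, s, y, y)
  "ycyydb" → prefix "ycyy" already present; 2 new (d, b)
Total nodes = 10 + 8 + 2 + 2 + 5 + 6 + 6 + 1 + 2 + 8 + 3 + 7 + 6 + 0 + 0 + 6 + 2 = 74

74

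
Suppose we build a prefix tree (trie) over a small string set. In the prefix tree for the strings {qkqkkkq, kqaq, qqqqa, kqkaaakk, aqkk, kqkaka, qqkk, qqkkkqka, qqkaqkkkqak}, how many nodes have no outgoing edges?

8

A leaf is a node with no children — equivalently, the end of a word that is not a proper prefix of any other stored word.
Those words: "aqkk", "kqaq", "kqkaaakk", "kqkaka", "qkqkkkq", "qqkaqkkkqak", "qqkkkqka", "qqqqa"
Leaf count: 8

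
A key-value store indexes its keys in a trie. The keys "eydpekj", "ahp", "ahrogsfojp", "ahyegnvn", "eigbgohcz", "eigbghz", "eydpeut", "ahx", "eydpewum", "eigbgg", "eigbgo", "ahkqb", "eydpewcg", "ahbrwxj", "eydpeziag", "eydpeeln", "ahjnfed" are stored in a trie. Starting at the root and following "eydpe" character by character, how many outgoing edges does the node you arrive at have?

The children of the "eydpe" node are the distinct next characters among strings starting with "eydpe".
Distinct next characters after "eydpe": e, k, u, w, z.
That node has 5 child edges.

5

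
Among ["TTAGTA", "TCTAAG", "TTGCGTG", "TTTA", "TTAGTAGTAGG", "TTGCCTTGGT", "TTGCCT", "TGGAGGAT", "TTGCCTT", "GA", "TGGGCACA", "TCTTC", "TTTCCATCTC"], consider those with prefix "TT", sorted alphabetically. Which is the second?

DFS of the "TT" subtree visits, in order: "TTAGTA", "TTAGTAGTAGG", "TTGCCT", "TTGCCTT", "TTGCCTTGGT", "TTGCGTG", "TTTA", "TTTCCATCTC"
The 2nd is TTAGTAGTAGG.

TTAGTAGTAGG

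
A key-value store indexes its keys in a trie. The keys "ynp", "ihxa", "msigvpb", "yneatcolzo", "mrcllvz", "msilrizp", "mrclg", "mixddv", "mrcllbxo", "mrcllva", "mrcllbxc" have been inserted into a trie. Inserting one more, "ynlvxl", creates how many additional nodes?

4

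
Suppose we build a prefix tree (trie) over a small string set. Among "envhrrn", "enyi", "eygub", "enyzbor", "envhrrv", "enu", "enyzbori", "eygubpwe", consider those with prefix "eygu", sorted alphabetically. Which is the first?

Filter for "eygu…" and sort: "eygub", "eygubpwe"
Position 1: eygub

eygub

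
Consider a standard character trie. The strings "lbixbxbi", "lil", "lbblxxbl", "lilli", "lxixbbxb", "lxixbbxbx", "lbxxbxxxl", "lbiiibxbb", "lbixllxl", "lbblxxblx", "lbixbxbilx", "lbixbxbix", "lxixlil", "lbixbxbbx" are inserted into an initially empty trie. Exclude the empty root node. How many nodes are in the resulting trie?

Insert word by word; a character creates a node only if that edge doesn't already exist:
  "lbixbxbi" → 8 new (l, b, i, x, b, x, b, i)
  "lil" → prefix "l" already present; 2 new (i, l)
  "lbblxxbl" → prefix "lb" already present; 6 new (b, l, x, x, b, l)
  "lilli" → prefix "lil" already present; 2 new (l, i)
  "lxixbbxb" → prefix "l" already present; 7 new (x, i, x, b, b, x, b)
  "lxixbbxbx" → prefix "lxixbbxb" already present; 1 new (x)
  "lbxxbxxxl" → prefix "lb" already present; 7 new (x, x, b, x, x, x, l)
  "lbiiibxbb" → prefix "lbi" already present; 6 new (i, i, b, x, b, b)
  "lbixllxl" → prefix "lbix" already present; 4 new (l, l, x, l)
  "lbblxxblx" → prefix "lbblxxbl" already present; 1 new (x)
  "lbixbxbilx" → prefix "lbixbxbi" already present; 2 new (l, x)
  "lbixbxbix" → prefix "lbixbxbi" already present; 1 new (x)
  "lxixlil" → prefix "lxix" already present; 3 new (l, i, l)
  "lbixbxbbx" → prefix "lbixbxb" already present; 2 new (b, x)
Total nodes = 8 + 2 + 6 + 2 + 7 + 1 + 7 + 6 + 4 + 1 + 2 + 1 + 3 + 2 = 52

52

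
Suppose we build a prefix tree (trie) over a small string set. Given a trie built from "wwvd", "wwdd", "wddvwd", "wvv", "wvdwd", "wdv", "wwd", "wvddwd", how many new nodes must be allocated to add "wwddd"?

Walking "wwddd" from the root, the first 4 characters ("wwdd") follow existing edges; "d" is the first miss.
Each of the 1 remaining characters creates one node.

1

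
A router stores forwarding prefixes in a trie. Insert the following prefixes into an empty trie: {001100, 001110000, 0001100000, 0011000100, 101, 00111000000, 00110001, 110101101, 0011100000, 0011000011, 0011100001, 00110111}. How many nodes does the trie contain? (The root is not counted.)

43

Trace insertions, counting only characters that open a new branch:
  "001100" → 6 new (0, 0, 1, 1, 0, 0)
  "001110000" → prefix "0011" already present; 5 new (1, 0, 0, 0, 0)
  "0001100000" → prefix "00" already present; 8 new (0, 1, 1, 0, 0, 0, 0, 0)
  "0011000100" → prefix "001100" already present; 4 new (0, 1, 0, 0)
  "101" → 3 new (1, 0, 1)
  "00111000000" → prefix "001110000" already present; 2 new (0, 0)
  "00110001" → prefix "00110001" already present; 0 new (none)
  "110101101" → prefix "1" already present; 8 new (1, 0, 1, 0, 1, 1, 0, 1)
  "0011100000" → prefix "0011100000" already present; 0 new (none)
  "0011000011" → prefix "0011000" already present; 3 new (0, 1, 1)
  "0011100001" → prefix "001110000" already present; 1 new (1)
  "00110111" → prefix "00110" already present; 3 new (1, 1, 1)
Total nodes = 6 + 5 + 8 + 4 + 3 + 2 + 0 + 8 + 0 + 3 + 1 + 3 = 43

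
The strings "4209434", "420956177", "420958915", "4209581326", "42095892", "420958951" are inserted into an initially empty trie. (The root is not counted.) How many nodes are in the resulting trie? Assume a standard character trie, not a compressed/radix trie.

23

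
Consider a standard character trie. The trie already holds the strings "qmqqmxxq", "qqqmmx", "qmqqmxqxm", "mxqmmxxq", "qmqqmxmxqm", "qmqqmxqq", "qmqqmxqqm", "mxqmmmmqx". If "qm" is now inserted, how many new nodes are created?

Every character of "qm" already lies on an existing path (it is a prefix of some stored word).
No new nodes are needed: 0.

0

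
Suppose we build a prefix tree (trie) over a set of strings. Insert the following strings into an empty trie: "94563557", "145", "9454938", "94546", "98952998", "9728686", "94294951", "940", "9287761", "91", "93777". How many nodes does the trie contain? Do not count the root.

Count nodes per top-level branch (shared prefixes stored once):
  '1'-branch (145): 3 nodes
  '9'-branch (91, 9287761, 93777, 940, 94294951, 94546, 9454938, 94563557, 9728686, 98952998): 44 nodes
Sum: 47

47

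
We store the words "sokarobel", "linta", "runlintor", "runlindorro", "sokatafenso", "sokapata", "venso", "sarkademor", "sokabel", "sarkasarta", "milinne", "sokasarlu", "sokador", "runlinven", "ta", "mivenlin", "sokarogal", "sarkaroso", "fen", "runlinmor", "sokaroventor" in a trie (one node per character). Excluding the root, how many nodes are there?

Count nodes per top-level branch (shared prefixes stored once):
  'f'-branch (fen): 3 nodes
  'l'-branch (linta): 5 nodes
  'm'-branch (milinne, mivenlin): 13 nodes
  'r'-branch (runlindorro, runlinmor, runlintor, runlinven): 20 nodes
  's'-branch (sarkademor, sarkaroso, sarkasarta, sokabel, sokador, sokapata, sokarobel, sokarogal, sokaroventor, sokasarlu, sokatafenso): 58 nodes
  't'-branch (ta): 2 nodes
  'v'-branch (venso): 5 nodes
Sum: 106

106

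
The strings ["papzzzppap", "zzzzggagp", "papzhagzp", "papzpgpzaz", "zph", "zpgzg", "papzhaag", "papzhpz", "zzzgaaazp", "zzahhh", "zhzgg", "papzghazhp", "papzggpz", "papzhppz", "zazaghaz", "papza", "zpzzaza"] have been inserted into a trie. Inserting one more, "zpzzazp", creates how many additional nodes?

The longest prefix of "zpzzazp" already in the trie is "zpzzaz" (length 6).
Each of the 1 remaining characters creates one node.

1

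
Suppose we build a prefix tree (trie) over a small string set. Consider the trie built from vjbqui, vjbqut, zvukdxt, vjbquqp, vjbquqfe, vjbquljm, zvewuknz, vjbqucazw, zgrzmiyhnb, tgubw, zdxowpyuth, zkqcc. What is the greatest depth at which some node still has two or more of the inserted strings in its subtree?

6

The deepest shared node is where two words last agree before diverging.
"vjbquqfe" and "vjbquqp" agree on "vjbquq" (6 characters) before diverging; nothing deeper is shared.
Longest shared-prefix length: 6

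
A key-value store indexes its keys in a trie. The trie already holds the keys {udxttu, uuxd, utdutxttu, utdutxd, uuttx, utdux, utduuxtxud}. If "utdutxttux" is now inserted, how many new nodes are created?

1

Walking "utdutxttux" from the root, the first 9 characters ("utdutxttu") follow existing edges; "x" is the first miss.
New nodes needed: |"utdutxttux"| − 9 = 10 − 9 = 1.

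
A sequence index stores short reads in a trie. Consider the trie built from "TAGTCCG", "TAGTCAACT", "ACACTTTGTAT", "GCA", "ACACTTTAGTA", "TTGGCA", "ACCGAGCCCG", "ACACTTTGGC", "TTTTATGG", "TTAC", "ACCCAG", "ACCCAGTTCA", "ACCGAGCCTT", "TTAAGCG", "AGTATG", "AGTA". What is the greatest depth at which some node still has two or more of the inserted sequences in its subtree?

Look for the deepest trie node that still has at least two words in its subtree.
e.g. "ACACTTTGGC" and "ACACTTTGTAT" share the prefix "ACACTTTG" of length 8; no pair shares a longer one.
Longest shared-prefix length: 8

8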